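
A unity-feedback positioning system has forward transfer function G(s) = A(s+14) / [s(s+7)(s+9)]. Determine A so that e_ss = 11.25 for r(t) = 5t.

System type = 1 (one pole at s=0).
K_v = lim_{s→0} s·G(s) = A·14 / (7·9) = (2/9)·A.
e_ss = 5/K_v = 11.25 ⇒ K_v = 4/9 ⇒ A = (4/9)/(2/9) = 2.

2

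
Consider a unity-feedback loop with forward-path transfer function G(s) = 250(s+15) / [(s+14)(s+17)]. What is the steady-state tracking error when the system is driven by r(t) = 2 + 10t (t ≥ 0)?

infinity

The open loop has no poles at the origin → type 0 system. By superposition:
  • 2: e_ss = 2/(1+K_p) with K_p=1875/119 → 119/997.
  • 10t: a type-0 system cannot track it, e_ss → ∞.
The unbounded component dominates.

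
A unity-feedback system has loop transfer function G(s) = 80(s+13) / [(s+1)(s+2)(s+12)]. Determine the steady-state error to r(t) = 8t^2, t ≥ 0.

G(s) has no factors of s in the denominator, so the system is type 0.
K_a = lim_{s→0} s^2·G(s) = 0; the steady-state error to this parabolic input grows without bound.

infinity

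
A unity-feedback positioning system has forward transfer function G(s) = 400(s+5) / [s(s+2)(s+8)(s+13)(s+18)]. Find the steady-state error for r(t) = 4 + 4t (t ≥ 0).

7.488

G(s) has one factor of s in the denominator, so the system is type 1. Taking each input component in turn:
  • 4: tracked with zero error.
  • 4t: e_ss = 4/K_v with K_v=125/234 → 7.488.
Total e_ss = 7.488.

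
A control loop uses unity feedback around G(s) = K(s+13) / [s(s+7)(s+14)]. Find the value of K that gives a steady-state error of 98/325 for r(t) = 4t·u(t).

G(s) has one factor of s in the denominator, so the system is type 1.
K_v = lim_{s→0} s·G(s) = K·13 / (7·14) = (13/98)·K.
e_ss = 4/K_v = 98/325 ⇒ K_v = 650/49 ⇒ K = (650/49)/(13/98) = 100.

100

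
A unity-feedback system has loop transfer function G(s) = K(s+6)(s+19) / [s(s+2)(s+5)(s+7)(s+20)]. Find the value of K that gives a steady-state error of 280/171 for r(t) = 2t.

One free integrator in G(s): this is a type 1 system.
K_v = lim_{s→0} s·G(s) = K·6·19 / (2·5·7·20) = (57/700)·K.
e_ss = 2/K_v = 280/171 ⇒ K_v = 171/140 ⇒ K = (171/140)/(57/700) = 15.

15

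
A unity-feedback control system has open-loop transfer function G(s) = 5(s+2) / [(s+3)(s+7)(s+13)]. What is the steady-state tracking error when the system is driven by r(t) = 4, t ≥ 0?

No free integrators in G(s): this is a type 0 system.
K_p = lim_{s→0} G(s) = 5·2 / (3·7·13) = 10/273.
e_ss = 4/(1 + K_p) = 4/(283/273) = 1092/283.

1092/283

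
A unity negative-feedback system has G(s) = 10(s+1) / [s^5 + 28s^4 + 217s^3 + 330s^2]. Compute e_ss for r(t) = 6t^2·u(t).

Lowest-order denominator term is 330s^2, so the open loop has 2 poles at the origin → type 2 system.
K_a = lim_{s→0} s^2·G(s) = 10·1 / 330 = 1/33.
r(t) = 6t^2 gives R(s) = 12/s^3.
e_ss = 12/K_a = 12/(1/33) = 396.

396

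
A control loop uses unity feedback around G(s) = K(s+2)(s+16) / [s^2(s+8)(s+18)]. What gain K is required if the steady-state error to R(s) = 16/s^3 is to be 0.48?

150

System type = 2 (two poles at s=0).
K_a = lim_{s→0} s^2·G(s) = K·2·16 / (8·18) = (2/9)·K.
e_ss = 16/K_a = 0.48 ⇒ K_a = 100/3 ⇒ K = (100/3)/(2/9) = 150.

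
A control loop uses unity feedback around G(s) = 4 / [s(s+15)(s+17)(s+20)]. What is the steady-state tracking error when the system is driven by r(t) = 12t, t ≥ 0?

One free integrator in G(s): this is a type 1 system.
K_v = lim_{s→0} s·G(s) = 4 / (15·17·20) = 1/1275.
e_ss = 12/K_v = 12/(1/1275) = 15300.

15300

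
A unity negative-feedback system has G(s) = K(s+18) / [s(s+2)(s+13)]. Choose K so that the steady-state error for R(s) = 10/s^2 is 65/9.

2

One free integrator in G(s): this is a type 1 system.
K_v = lim_{s→0} s·G(s) = K·18 / (2·13) = (9/13)·K.
e_ss = 10/K_v = 65/9 ⇒ K_v = 18/13 ⇒ K = (18/13)/(9/13) = 2.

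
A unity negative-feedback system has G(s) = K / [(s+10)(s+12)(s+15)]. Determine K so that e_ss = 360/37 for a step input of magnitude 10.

The open loop has no poles at the origin → type 0 system.
K_p = lim_{s→0} G(s) = K / (10·12·15) = (1/1800)·K.
e_ss = 10/(1 + K_p) = 360/37 ⇒ 1 + (1/1800)·K = 37/36 ⇒ K = 50.

50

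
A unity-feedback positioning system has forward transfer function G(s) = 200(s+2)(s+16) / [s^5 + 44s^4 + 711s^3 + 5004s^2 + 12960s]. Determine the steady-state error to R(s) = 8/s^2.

16.2

Factoring s from the denominator leaves a polynomial with constant term 12960, so the system is type 1.
K_v = lim_{s→0} s·G(s) = 200·2·16 / 12960 = 40/81.
e_ss = 8/K_v = 8/(40/81) = 16.2.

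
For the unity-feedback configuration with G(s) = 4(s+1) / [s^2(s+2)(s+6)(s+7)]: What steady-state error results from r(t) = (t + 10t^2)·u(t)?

420

The open loop has two poles at the origin → type 2 system. Taking each input component in turn:
  • t: tracked with zero error.
  • 10t^2: e_ss = 20/K_a with K_a=1/21 → 420.
Total e_ss = 420.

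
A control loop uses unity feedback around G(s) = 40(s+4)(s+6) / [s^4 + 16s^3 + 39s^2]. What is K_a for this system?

320/13

Factoring s^2 from the denominator leaves a polynomial with constant term 39, so the system is type 2.
K_a = lim_{s→0} s^2·G(s) = 40·4·6 / 39 = 320/13.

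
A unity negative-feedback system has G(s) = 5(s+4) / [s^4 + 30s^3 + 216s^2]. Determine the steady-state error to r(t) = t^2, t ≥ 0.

Lowest-order denominator term is 216s^2, so the open loop has 2 poles at the origin → type 2 system.
K_a = lim_{s→0} s^2·G(s) = 5·4 / 216 = 5/54.
r(t) = t^2 gives R(s) = 2/s^3.
e_ss = 2/K_a = 2/(5/54) = 21.6.

21.6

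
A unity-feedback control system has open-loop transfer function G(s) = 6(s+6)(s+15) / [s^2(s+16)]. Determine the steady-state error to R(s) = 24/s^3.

32/45

G(s) has two factors of s in the denominator, so the system is type 2.
K_a = lim_{s→0} s^2·G(s) = 6·6·15 / (16) = 33.75.
r(t) = 12t^2 gives R(s) = 24/s^3.
e_ss = 24/K_a = 24/33.75 = 32/45.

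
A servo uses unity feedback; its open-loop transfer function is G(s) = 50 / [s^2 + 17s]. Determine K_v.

The denominator has no term below 17s — 1 pole at s=0, type 1.
K_v = lim_{s→0} s·G(s) = 50 / 17 = 50/17.

50/17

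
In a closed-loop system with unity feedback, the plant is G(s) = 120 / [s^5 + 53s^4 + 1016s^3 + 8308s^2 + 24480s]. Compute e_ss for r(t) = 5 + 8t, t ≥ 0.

Factoring s from the denominator leaves a polynomial with constant term 24480, so the system is type 1. Treating each term separately:
  • 5: tracked with zero error.
  • 8t: e_ss = 8/K_v with K_v=1/204 → 1632.
Total e_ss = 1632.

1632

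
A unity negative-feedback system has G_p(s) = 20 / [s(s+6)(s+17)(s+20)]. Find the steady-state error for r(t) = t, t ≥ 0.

System type = 1 (one pole at s=0).
K_v = lim_{s→0} s·G_p(s) = 20 / (6·17·20) = 1/102.
e_ss = 1/K_v = 1/(1/102) = 102.

102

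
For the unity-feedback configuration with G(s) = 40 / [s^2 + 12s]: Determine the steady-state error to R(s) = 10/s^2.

The denominator has no term below 12s — 1 pole at s=0, type 1.
K_v = lim_{s→0} s·G(s) = 40 / 12 = 10/3.
e_ss = 10/K_v = 10/(10/3) = 3.

3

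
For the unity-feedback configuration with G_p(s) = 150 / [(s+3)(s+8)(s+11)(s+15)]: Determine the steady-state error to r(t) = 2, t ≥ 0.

System type = 0 (no poles at s=0).
K_p = lim_{s→0} G_p(s) = 150 / (3·8·11·15) = 5/132.
e_ss = 2/(1 + K_p) = 2/(137/132) = 264/137.

264/137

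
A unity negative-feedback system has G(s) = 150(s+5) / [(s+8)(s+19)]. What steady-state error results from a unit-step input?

System type = 0 (no poles at s=0).
K_p = lim_{s→0} G(s) = 150·5 / (8·19) = 375/76.
e_ss = 1/(1 + K_p) = 1/(451/76) = 76/451.

76/451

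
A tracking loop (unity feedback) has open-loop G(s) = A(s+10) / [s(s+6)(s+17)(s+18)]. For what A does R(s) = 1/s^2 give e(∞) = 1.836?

100

The open loop has one pole at the origin → type 1 system.
K_v = lim_{s→0} s·G(s) = A·10 / (6·17·18) = (5/918)·A.
e_ss = 1/K_v = 1.836 ⇒ K_v = 250/459 ⇒ A = (250/459)/(5/918) = 100.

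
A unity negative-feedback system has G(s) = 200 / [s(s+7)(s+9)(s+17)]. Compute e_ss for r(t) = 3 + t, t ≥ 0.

One free integrator in G(s): this is a type 1 system. Taking each input component in turn:
  • 3: tracked with zero error.
  • t: e_ss = 1/K_v with K_v=200/1071 → 5.355.
Total e_ss = 5.355.

5.355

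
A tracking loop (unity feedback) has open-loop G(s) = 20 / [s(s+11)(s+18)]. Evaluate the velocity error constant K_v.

10/99

The open loop has one pole at the origin → type 1 system.
K_v = lim_{s→0} s·G(s) = 20 / (11·18) = 10/99.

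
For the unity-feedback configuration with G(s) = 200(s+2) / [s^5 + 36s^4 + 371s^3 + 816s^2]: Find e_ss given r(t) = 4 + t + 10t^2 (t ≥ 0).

Factoring s^2 from the denominator leaves a polynomial with constant term 816, so the system is type 2. By superposition:
  • 4: tracked with zero error.
  • t: tracked with zero error.
  • 10t^2: e_ss = 20/K_a with K_a=25/51 → 40.8.
Total e_ss = 40.8.

40.8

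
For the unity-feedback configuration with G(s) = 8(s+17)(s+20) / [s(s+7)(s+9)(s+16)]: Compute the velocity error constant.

G(s) has one factor of s in the denominator, so the system is type 1.
K_v = lim_{s→0} s·G(s) = 8·17·20 / (7·9·16) = 170/63.

170/63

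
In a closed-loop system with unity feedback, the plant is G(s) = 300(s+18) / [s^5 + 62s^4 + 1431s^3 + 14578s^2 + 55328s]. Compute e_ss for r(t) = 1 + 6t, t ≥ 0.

Lowest-order denominator term is 55328s, so the open loop has 1 pole at the origin → type 1 system. Treating each term separately:
  • 1: tracked with zero error.
  • 6t: e_ss = 6/K_v with K_v=675/6916 → 13832/225.
Total e_ss = 13832/225.

13832/225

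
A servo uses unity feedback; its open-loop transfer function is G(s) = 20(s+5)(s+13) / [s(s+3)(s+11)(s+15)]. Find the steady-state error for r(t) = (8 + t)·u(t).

99/260

System type = 1 (one pole at s=0). By superposition:
  • 8: tracked with zero error.
  • t: e_ss = 1/K_v with K_v=260/99 → 99/260.
Total e_ss = 99/260.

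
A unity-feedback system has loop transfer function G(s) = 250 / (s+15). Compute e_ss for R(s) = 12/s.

No free integrators in G(s): this is a type 0 system.
K_p = lim_{s→0} G(s) = 250 / (15) = 50/3.
e_ss = 12/(1 + K_p) = 12/(53/3) = 36/53.

36/53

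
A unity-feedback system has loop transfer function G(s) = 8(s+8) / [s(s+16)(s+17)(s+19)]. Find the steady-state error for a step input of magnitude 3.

One free integrator in G(s): this is a type 1 system.
A type-1 system has K_p = ∞, so it tracks a step input with zero steady-state error.

0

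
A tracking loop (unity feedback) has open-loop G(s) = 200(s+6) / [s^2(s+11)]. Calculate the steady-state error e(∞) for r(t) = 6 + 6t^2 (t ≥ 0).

G(s) has two factors of s in the denominator, so the system is type 2. By superposition:
  • 6: tracked with zero error.
  • 6t^2: e_ss = 12/K_a with K_a=1200/11 → 0.11.
Total e_ss = 0.11.

0.11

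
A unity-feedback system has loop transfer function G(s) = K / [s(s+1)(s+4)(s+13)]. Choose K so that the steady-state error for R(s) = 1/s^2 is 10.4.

G(s) has one factor of s in the denominator, so the system is type 1.
K_v = lim_{s→0} s·G(s) = K / (1·4·13) = (1/52)·K.
e_ss = 1/K_v = 10.4 ⇒ K_v = 5/52 ⇒ K = (5/52)/(1/52) = 5.

5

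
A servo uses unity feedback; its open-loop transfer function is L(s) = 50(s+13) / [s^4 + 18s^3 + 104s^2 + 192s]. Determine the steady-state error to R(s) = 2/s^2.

The denominator has no term below 192s — 1 pole at s=0, type 1.
K_v = lim_{s→0} s·L(s) = 50·13 / 192 = 325/96.
e_ss = 2/K_v = 2/(325/96) = 192/325.

192/325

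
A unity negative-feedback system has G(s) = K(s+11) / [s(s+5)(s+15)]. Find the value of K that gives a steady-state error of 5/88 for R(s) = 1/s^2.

120

G(s) has one factor of s in the denominator, so the system is type 1.
K_v = lim_{s→0} s·G(s) = K·11 / (5·15) = (11/75)·K.
e_ss = 1/K_v = 5/88 ⇒ K_v = 17.6 ⇒ K = 17.6/(11/75) = 120.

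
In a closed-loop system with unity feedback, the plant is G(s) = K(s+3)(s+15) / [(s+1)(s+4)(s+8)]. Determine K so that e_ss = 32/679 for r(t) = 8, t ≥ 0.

120

The open loop has no poles at the origin → type 0 system.
K_p = lim_{s→0} G(s) = K·3·15 / (1·4·8) = (45/32)·K.
e_ss = 8/(1 + K_p) = 32/679 ⇒ 1 + (45/32)·K = 169.75 ⇒ K = 120.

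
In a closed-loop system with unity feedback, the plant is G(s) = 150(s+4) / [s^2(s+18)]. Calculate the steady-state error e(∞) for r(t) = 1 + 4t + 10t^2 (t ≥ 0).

G(s) has two factors of s in the denominator, so the system is type 2. By superposition:
  • 1: tracked with zero error.
  • 4t: tracked with zero error.
  • 10t^2: e_ss = 20/K_a with K_a=100/3 → 0.6.
Total e_ss = 0.6.

0.6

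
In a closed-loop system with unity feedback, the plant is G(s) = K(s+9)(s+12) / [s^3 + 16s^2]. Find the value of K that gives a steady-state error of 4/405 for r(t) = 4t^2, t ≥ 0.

120

The denominator has no term below 16s^2 — 2 poles at s=0, type 2.
K_a = lim_{s→0} s^2·G(s) = K·9·12 / 16 = 6.75·K.
e_ss = 8/K_a = 4/405 ⇒ K_a = 810 ⇒ K = 810/6.75 = 120.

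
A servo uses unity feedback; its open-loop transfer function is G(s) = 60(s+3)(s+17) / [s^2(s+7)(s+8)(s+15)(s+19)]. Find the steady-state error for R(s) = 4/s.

0

G(s) has two factors of s in the denominator, so the system is type 2.
A type-2 system has K_p = ∞, so it tracks a step input with zero steady-state error.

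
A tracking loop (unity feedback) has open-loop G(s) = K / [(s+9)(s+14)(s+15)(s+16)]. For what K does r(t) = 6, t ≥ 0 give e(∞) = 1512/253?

120

System type = 0 (no poles at s=0).
K_p = lim_{s→0} G(s) = K / (9·14·15·16) = (1/30240)·K.
e_ss = 6/(1 + K_p) = 1512/253 ⇒ 1 + (1/30240)·K = 253/252 ⇒ K = 120.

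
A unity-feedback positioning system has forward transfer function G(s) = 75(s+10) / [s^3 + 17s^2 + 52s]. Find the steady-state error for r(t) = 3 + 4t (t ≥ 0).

104/375

The denominator has no term below 52s — 1 pole at s=0, type 1. By superposition:
  • 3: tracked with zero error.
  • 4t: e_ss = 4/K_v with K_v=375/26 → 104/375.
Total e_ss = 104/375.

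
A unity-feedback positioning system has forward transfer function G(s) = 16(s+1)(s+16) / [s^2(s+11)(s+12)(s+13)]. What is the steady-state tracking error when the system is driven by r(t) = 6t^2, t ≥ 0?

80.4375

Two free integrators in G(s): this is a type 2 system.
K_a = lim_{s→0} s^2·G(s) = 16·1·16 / (11·12·13) = 64/429.
r(t) = 6t^2 gives R(s) = 12/s^3.
e_ss = 12/K_a = 12/(64/429) = 80.4375.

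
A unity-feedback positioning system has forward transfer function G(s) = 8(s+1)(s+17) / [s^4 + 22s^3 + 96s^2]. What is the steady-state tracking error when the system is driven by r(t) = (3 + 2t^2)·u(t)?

The denominator has no term below 96s^2 — 2 poles at s=0, type 2. Taking each input component in turn:
  • 3: tracked with zero error.
  • 2t^2: e_ss = 4/K_a with K_a=17/12 → 48/17.
Total e_ss = 48/17.

48/17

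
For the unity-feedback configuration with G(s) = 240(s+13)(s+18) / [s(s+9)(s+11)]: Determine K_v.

One free integrator in G(s): this is a type 1 system.
K_v = lim_{s→0} s·G(s) = 240·13·18 / (9·11) = 6240/11.

6240/11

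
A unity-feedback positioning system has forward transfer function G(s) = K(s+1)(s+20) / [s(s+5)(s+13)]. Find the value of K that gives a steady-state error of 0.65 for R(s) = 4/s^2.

G(s) has one factor of s in the denominator, so the system is type 1.
K_v = lim_{s→0} s·G(s) = K·1·20 / (5·13) = (4/13)·K.
e_ss = 4/K_v = 0.65 ⇒ K_v = 80/13 ⇒ K = (80/13)/(4/13) = 20.

20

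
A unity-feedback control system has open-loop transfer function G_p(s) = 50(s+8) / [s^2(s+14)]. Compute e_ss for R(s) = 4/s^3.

0.14

The open loop has two poles at the origin → type 2 system.
K_a = lim_{s→0} s^2·G_p(s) = 50·8 / (14) = 200/7.
r(t) = 2t^2 gives R(s) = 4/s^3.
e_ss = 4/K_a = 4/(200/7) = 0.14.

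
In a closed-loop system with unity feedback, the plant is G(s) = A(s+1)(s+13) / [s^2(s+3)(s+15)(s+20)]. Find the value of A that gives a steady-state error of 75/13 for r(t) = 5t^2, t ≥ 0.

The open loop has two poles at the origin → type 2 system.
K_a = lim_{s→0} s^2·G(s) = A·1·13 / (3·15·20) = (13/900)·A.
e_ss = 10/K_a = 75/13 ⇒ K_a = 26/15 ⇒ A = (26/15)/(13/900) = 120.

120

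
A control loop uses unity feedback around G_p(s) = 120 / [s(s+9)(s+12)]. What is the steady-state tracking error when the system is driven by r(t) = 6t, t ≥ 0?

5.4

System type = 1 (one pole at s=0).
K_v = lim_{s→0} s·G_p(s) = 120 / (9·12) = 10/9.
e_ss = 6/K_v = 6/(10/9) = 5.4.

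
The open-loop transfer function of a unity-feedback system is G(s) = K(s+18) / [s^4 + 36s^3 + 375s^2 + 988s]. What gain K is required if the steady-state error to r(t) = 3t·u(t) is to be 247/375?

250

Lowest-order denominator term is 988s, so the open loop has 1 pole at the origin → type 1 system.
K_v = lim_{s→0} s·G(s) = K·18 / 988 = (9/494)·K.
e_ss = 3/K_v = 247/375 ⇒ K_v = 1125/247 ⇒ K = (1125/247)/(9/494) = 250.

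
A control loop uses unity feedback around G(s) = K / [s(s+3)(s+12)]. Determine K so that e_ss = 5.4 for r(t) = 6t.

40

One free integrator in G(s): this is a type 1 system.
K_v = lim_{s→0} s·G(s) = K / (3·12) = (1/36)·K.
e_ss = 6/K_v = 5.4 ⇒ K_v = 10/9 ⇒ K = (10/9)/(1/36) = 40.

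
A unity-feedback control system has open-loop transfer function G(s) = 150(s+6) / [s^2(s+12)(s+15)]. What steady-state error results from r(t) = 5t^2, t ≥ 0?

2

System type = 2 (two poles at s=0).
K_a = lim_{s→0} s^2·G(s) = 150·6 / (12·15) = 5.
r(t) = 5t^2 gives R(s) = 10/s^3.
e_ss = 10/K_a = 10/5 = 2.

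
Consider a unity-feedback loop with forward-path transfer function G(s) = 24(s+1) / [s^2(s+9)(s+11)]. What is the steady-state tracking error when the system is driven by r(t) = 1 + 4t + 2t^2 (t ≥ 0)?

16.5

G(s) has two factors of s in the denominator, so the system is type 2. Taking each input component in turn:
  • 1: tracked with zero error.
  • 4t: tracked with zero error.
  • 2t^2: e_ss = 4/K_a with K_a=8/33 → 16.5.
Total e_ss = 16.5.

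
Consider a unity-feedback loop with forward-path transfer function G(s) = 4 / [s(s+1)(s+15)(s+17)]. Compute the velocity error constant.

One free integrator in G(s): this is a type 1 system.
K_v = lim_{s→0} s·G(s) = 4 / (1·15·17) = 4/255.

4/255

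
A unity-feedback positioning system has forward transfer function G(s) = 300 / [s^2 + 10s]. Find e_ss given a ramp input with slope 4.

Lowest-order denominator term is 10s, so the open loop has 1 pole at the origin → type 1 system.
K_v = lim_{s→0} s·G(s) = 300 / 10 = 30.
e_ss = 4/K_v = 4/30 = 2/15.

2/15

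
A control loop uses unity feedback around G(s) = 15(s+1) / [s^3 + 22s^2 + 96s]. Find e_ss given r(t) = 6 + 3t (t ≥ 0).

Lowest-order denominator term is 96s, so the open loop has 1 pole at the origin → type 1 system. Taking each input component in turn:
  • 6: tracked with zero error.
  • 3t: e_ss = 3/K_v with K_v=5/32 → 19.2.
Total e_ss = 19.2.

19.2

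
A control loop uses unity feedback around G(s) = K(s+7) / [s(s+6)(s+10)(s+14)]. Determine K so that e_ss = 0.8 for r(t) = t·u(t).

150

One free integrator in G(s): this is a type 1 system.
K_v = lim_{s→0} s·G(s) = K·7 / (6·10·14) = (1/120)·K.
e_ss = 1/K_v = 0.8 ⇒ K_v = 1.25 ⇒ K = 1.25/(1/120) = 150.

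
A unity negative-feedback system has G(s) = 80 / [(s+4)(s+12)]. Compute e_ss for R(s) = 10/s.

No free integrators in G(s): this is a type 0 system.
K_p = lim_{s→0} G(s) = 80 / (4·12) = 5/3.
e_ss = 10/(1 + K_p) = 10/(8/3) = 3.75.

3.75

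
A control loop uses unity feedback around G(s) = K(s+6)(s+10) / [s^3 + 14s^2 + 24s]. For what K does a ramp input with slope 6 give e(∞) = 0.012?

200

Lowest-order denominator term is 24s, so the open loop has 1 pole at the origin → type 1 system.
K_v = lim_{s→0} s·G(s) = K·6·10 / 24 = 2.5·K.
e_ss = 6/K_v = 0.012 ⇒ K_v = 500 ⇒ K = 500/2.5 = 200.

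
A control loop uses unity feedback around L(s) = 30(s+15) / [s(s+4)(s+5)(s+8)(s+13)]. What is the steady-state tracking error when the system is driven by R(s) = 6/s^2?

System type = 1 (one pole at s=0).
K_v = lim_{s→0} s·L(s) = 30·15 / (4·5·8·13) = 45/208.
e_ss = 6/K_v = 6/(45/208) = 416/15.

416/15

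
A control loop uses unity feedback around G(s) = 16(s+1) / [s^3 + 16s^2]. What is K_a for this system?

Lowest-order denominator term is 16s^2, so the open loop has 2 poles at the origin → type 2 system.
K_a = lim_{s→0} s^2·G(s) = 16·1 / 16 = 1.

1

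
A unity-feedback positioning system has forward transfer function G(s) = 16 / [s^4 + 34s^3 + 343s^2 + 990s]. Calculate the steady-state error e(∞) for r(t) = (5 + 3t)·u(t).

Lowest-order denominator term is 990s, so the open loop has 1 pole at the origin → type 1 system. By superposition:
  • 5: tracked with zero error.
  • 3t: e_ss = 3/K_v with K_v=8/495 → 185.625.
Total e_ss = 185.625.

185.625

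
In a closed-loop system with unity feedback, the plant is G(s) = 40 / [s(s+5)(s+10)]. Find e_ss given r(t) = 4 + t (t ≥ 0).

System type = 1 (one pole at s=0). By superposition:
  • 4: tracked with zero error.
  • t: e_ss = 1/K_v with K_v=0.8 → 1.25.
Total e_ss = 1.25.

1.25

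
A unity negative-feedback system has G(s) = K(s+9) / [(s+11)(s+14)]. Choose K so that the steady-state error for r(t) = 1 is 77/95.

The open loop has no poles at the origin → type 0 system.
K_p = lim_{s→0} G(s) = K·9 / (11·14) = (9/154)·K.
e_ss = 1/(1 + K_p) = 77/95 ⇒ 1 + (9/154)·K = 95/77 ⇒ K = 4.

4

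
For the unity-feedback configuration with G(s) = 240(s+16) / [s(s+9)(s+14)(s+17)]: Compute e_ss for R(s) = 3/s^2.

One free integrator in G(s): this is a type 1 system.
K_v = lim_{s→0} s·G(s) = 240·16 / (9·14·17) = 640/357.
e_ss = 3/K_v = 3/(640/357) = 1071/640.

1071/640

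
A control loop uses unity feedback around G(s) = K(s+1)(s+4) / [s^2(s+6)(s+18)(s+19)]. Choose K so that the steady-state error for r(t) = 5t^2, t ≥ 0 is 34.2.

150

Two free integrators in G(s): this is a type 2 system.
K_a = lim_{s→0} s^2·G(s) = K·1·4 / (6·18·19) = (1/513)·K.
e_ss = 10/K_a = 34.2 ⇒ K_a = 50/171 ⇒ K = (50/171)/(1/513) = 150.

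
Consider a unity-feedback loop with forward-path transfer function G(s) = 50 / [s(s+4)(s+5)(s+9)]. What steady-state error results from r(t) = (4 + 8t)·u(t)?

28.8

System type = 1 (one pole at s=0). By superposition:
  • 4: tracked with zero error.
  • 8t: e_ss = 8/K_v with K_v=5/18 → 28.8.
Total e_ss = 28.8.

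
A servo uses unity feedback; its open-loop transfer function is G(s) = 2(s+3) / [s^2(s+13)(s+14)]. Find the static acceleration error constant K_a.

Two free integrators in G(s): this is a type 2 system.
K_a = lim_{s→0} s^2·G(s) = 2·3 / (13·14) = 3/91.

3/91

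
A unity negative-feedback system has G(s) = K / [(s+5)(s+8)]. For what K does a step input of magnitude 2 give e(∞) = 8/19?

150

No free integrators in G(s): this is a type 0 system.
K_p = lim_{s→0} G(s) = K / (5·8) = 0.025·K.
e_ss = 2/(1 + K_p) = 8/19 ⇒ 1 + 0.025·K = 4.75 ⇒ K = 150.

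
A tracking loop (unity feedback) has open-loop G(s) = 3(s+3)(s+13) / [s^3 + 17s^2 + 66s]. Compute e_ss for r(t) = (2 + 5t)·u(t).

110/39

The denominator has no term below 66s — 1 pole at s=0, type 1. Taking each input component in turn:
  • 2: tracked with zero error.
  • 5t: e_ss = 5/K_v with K_v=39/22 → 110/39.
Total e_ss = 110/39.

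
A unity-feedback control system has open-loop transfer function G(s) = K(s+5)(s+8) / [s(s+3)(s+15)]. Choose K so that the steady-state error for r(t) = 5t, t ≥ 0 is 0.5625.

10

The open loop has one pole at the origin → type 1 system.
K_v = lim_{s→0} s·G(s) = K·5·8 / (3·15) = (8/9)·K.
e_ss = 5/K_v = 0.5625 ⇒ K_v = 80/9 ⇒ K = (80/9)/(8/9) = 10.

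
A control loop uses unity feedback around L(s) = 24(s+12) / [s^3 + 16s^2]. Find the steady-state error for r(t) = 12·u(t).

Lowest-order denominator term is 16s^2, so the open loop has 2 poles at the origin → type 2 system.
A type-2 system has K_p = ∞, so it tracks a step input with zero steady-state error.

0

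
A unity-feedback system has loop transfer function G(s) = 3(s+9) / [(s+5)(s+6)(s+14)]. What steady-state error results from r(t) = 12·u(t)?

The open loop has no poles at the origin → type 0 system.
K_p = lim_{s→0} G(s) = 3·9 / (5·6·14) = 9/140.
e_ss = 12/(1 + K_p) = 12/(149/140) = 1680/149.

1680/149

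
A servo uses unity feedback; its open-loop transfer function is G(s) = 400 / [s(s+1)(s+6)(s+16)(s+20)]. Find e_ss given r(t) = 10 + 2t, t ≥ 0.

G(s) has one factor of s in the denominator, so the system is type 1. Treating each term separately:
  • 10: tracked with zero error.
  • 2t: e_ss = 2/K_v with K_v=5/24 → 9.6.
Total e_ss = 9.6.

9.6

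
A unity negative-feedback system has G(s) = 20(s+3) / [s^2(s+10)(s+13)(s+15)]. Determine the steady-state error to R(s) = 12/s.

0

G(s) has two factors of s in the denominator, so the system is type 2.
K_p = ∞ for a type-2 system; e_ss to a step is zero.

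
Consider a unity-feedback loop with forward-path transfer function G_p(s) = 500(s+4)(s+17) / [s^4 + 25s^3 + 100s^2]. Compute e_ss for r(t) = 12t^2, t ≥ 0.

6/85

Lowest-order denominator term is 100s^2, so the open loop has 2 poles at the origin → type 2 system.
K_a = lim_{s→0} s^2·G_p(s) = 500·4·17 / 100 = 340.
r(t) = 12t^2 gives R(s) = 24/s^3.
e_ss = 24/K_a = 24/340 = 6/85.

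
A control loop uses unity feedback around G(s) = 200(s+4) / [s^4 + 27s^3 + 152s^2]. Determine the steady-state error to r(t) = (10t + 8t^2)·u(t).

Factoring s^2 from the denominator leaves a polynomial with constant term 152, so the system is type 2. By superposition:
  • 10t: tracked with zero error.
  • 8t^2: e_ss = 16/K_a with K_a=100/19 → 3.04.
Total e_ss = 3.04.

3.04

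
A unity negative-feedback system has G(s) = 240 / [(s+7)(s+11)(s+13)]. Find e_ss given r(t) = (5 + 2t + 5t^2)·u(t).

infinity

No free integrators in G(s): this is a type 0 system. By superposition:
  • 5: e_ss = 5/(1+K_p) with K_p=240/1001 → 5005/1241.
  • 2t: a type-0 system cannot track it, e_ss → ∞.
  • 5t^2: a type-0 system cannot track it, e_ss → ∞.
The unbounded component dominates.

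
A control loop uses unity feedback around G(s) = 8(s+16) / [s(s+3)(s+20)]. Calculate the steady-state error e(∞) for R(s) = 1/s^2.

The open loop has one pole at the origin → type 1 system.
K_v = lim_{s→0} s·G(s) = 8·16 / (3·20) = 32/15.
e_ss = 1/K_v = 1/(32/15) = 15/32.

15/32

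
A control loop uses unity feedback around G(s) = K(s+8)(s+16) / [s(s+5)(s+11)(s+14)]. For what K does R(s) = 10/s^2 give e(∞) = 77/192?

G(s) has one factor of s in the denominator, so the system is type 1.
K_v = lim_{s→0} s·G(s) = K·8·16 / (5·11·14) = (64/385)·K.
e_ss = 10/K_v = 77/192 ⇒ K_v = 1920/77 ⇒ K = (1920/77)/(64/385) = 150.

150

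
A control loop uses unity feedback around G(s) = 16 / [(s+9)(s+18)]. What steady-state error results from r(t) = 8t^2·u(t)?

No free integrators in G(s): this is a type 0 system.
For a type-0 system K_a = 0, so e_ss to a parabolic input is unbounded.

infinity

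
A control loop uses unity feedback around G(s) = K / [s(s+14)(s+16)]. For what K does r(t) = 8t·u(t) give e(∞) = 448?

4

G(s) has one factor of s in the denominator, so the system is type 1.
K_v = lim_{s→0} s·G(s) = K / (14·16) = (1/224)·K.
e_ss = 8/K_v = 448 ⇒ K_v = 1/56 ⇒ K = (1/56)/(1/224) = 4.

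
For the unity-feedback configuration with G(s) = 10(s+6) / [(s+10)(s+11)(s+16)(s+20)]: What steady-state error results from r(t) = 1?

1760/1763

G(s) has no factors of s in the denominator, so the system is type 0.
K_p = lim_{s→0} G(s) = 10·6 / (10·11·16·20) = 3/1760.
e_ss = 1/(1 + K_p) = 1/(1763/1760) = 1760/1763.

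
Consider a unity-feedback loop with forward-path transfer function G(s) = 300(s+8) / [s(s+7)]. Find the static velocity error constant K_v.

G(s) has one factor of s in the denominator, so the system is type 1.
K_v = lim_{s→0} s·G(s) = 300·8 / (7) = 2400/7.

2400/7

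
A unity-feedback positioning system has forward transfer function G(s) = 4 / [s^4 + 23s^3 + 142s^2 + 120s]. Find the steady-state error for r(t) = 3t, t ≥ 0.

90

Lowest-order denominator term is 120s, so the open loop has 1 pole at the origin → type 1 system.
K_v = lim_{s→0} s·G(s) = 4 / 120 = 1/30.
e_ss = 3/K_v = 3/(1/30) = 90.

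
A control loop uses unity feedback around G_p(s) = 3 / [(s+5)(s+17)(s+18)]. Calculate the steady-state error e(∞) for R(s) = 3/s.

No free integrators in G_p(s): this is a type 0 system.
K_p = lim_{s→0} G_p(s) = 3 / (5·17·18) = 1/510.
e_ss = 3/(1 + K_p) = 3/(511/510) = 1530/511.

1530/511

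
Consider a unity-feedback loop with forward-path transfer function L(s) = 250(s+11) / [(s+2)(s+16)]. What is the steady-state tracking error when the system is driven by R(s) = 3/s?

48/1391

No free integrators in L(s): this is a type 0 system.
K_p = lim_{s→0} L(s) = 250·11 / (2·16) = 85.9375.
e_ss = 3/(1 + K_p) = 3/86.9375 = 48/1391.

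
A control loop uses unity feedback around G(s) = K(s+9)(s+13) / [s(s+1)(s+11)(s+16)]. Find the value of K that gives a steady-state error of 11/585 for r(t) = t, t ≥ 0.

80

G(s) has one factor of s in the denominator, so the system is type 1.
K_v = lim_{s→0} s·G(s) = K·9·13 / (1·11·16) = (117/176)·K.
e_ss = 1/K_v = 11/585 ⇒ K_v = 585/11 ⇒ K = (585/11)/(117/176) = 80.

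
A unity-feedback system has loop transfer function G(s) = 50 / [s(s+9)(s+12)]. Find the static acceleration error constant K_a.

The open loop has one pole at the origin → type 1 system.
K_a = lim_{s→0} s^2·G(s) = 0 (the extra factor of s kills the finite limit).

0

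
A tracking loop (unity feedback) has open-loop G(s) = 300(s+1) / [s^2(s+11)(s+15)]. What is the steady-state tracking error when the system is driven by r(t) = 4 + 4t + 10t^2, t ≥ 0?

11

The open loop has two poles at the origin → type 2 system. Treating each term separately:
  • 4: tracked with zero error.
  • 4t: tracked with zero error.
  • 10t^2: e_ss = 20/K_a with K_a=20/11 → 11.
Total e_ss = 11.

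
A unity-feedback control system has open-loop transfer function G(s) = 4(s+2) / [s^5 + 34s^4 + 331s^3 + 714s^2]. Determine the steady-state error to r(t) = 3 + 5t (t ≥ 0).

0

The denominator has no term below 714s^2 — 2 poles at s=0, type 2. Treating each term separately:
  • 3: tracked with zero error.
  • 5t: tracked with zero error.
Total e_ss = 0.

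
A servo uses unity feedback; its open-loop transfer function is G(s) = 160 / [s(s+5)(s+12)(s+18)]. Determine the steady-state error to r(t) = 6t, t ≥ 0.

40.5

G(s) has one factor of s in the denominator, so the system is type 1.
K_v = lim_{s→0} s·G(s) = 160 / (5·12·18) = 4/27.
e_ss = 6/K_v = 6/(4/27) = 40.5.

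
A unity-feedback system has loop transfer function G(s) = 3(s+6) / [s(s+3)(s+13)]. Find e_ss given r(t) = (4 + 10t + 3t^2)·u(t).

infinity

System type = 1 (one pole at s=0). Taking each input component in turn:
  • 4: tracked with zero error.
  • 10t: e_ss = 10/K_v with K_v=6/13 → 65/3.
  • 3t^2: a type-1 system cannot track it, e_ss → ∞.
The unbounded component dominates.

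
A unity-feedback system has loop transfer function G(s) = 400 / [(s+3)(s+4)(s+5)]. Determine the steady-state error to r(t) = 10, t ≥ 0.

30/23

G(s) has no factors of s in the denominator, so the system is type 0.
K_p = lim_{s→0} G(s) = 400 / (3·4·5) = 20/3.
e_ss = 10/(1 + K_p) = 10/(23/3) = 30/23.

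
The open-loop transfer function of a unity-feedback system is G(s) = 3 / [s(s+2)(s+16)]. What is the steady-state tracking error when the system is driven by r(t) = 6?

0

The open loop has one pole at the origin → type 1 system.
A type-1 system has K_p = ∞, so it tracks a step input with zero steady-state error.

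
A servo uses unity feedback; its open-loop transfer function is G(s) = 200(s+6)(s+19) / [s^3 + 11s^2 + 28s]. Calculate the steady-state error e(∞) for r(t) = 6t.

Factoring s from the denominator leaves a polynomial with constant term 28, so the system is type 1.
K_v = lim_{s→0} s·G(s) = 200·6·19 / 28 = 5700/7.
e_ss = 6/K_v = 6/(5700/7) = 7/950.

7/950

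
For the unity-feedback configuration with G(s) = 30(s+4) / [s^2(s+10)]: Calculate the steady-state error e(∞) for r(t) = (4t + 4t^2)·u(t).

2/3

G(s) has two factors of s in the denominator, so the system is type 2. By superposition:
  • 4t: tracked with zero error.
  • 4t^2: e_ss = 8/K_a with K_a=12 → 2/3.
Total e_ss = 2/3.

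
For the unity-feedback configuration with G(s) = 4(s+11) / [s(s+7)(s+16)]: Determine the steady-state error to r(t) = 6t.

168/11

The open loop has one pole at the origin → type 1 system.
K_v = lim_{s→0} s·G(s) = 4·11 / (7·16) = 11/28.
e_ss = 6/K_v = 6/(11/28) = 168/11.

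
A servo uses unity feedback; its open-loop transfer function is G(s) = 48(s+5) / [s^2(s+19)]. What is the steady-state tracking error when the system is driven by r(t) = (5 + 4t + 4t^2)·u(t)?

Two free integrators in G(s): this is a type 2 system. Taking each input component in turn:
  • 5: tracked with zero error.
  • 4t: tracked with zero error.
  • 4t^2: e_ss = 8/K_a with K_a=240/19 → 19/30.
Total e_ss = 19/30.

19/30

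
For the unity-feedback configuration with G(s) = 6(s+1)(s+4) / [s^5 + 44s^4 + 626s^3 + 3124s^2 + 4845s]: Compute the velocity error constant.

Lowest-order denominator term is 4845s, so the open loop has 1 pole at the origin → type 1 system.
K_v = lim_{s→0} s·G(s) = 6·1·4 / 4845 = 8/1615.

8/1615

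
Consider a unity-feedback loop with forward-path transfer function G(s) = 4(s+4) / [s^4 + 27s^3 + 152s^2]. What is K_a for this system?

2/19

Lowest-order denominator term is 152s^2, so the open loop has 2 poles at the origin → type 2 system.
K_a = lim_{s→0} s^2·G(s) = 4·4 / 152 = 2/19.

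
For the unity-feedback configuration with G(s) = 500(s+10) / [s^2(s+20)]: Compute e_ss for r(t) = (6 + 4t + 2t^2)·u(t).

Two free integrators in G(s): this is a type 2 system. Taking each input component in turn:
  • 6: tracked with zero error.
  • 4t: tracked with zero error.
  • 2t^2: e_ss = 4/K_a with K_a=250 → 0.016.
Total e_ss = 0.016.

0.016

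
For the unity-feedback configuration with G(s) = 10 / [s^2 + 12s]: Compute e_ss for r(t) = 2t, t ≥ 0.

2.4

Lowest-order denominator term is 12s, so the open loop has 1 pole at the origin → type 1 system.
K_v = lim_{s→0} s·G(s) = 10 / 12 = 5/6.
e_ss = 2/K_v = 2/(5/6) = 2.4.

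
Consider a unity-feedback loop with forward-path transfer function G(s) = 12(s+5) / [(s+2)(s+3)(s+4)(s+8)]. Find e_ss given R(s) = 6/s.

32/7

The open loop has no poles at the origin → type 0 system.
K_p = lim_{s→0} G(s) = 12·5 / (2·3·4·8) = 0.3125.
e_ss = 6/(1 + K_p) = 6/1.3125 = 32/7.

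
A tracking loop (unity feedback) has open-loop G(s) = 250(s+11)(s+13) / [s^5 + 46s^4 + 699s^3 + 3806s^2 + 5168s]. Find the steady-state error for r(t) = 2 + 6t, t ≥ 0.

Factoring s from the denominator leaves a polynomial with constant term 5168, so the system is type 1. Taking each input component in turn:
  • 2: tracked with zero error.
  • 6t: e_ss = 6/K_v with K_v=17875/2584 → 15504/17875.
Total e_ss = 15504/17875.

15504/17875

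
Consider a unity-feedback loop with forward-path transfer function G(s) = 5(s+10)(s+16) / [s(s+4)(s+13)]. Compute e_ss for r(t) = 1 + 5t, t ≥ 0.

0.325

G(s) has one factor of s in the denominator, so the system is type 1. Taking each input component in turn:
  • 1: tracked with zero error.
  • 5t: e_ss = 5/K_v with K_v=200/13 → 0.325.
Total e_ss = 0.325.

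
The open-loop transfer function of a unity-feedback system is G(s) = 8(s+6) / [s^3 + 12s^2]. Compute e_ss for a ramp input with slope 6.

0

Factoring s^2 from the denominator leaves a polynomial with constant term 12, so the system is type 2.
K_v = ∞ for a type-2 system; e_ss to a ramp is zero.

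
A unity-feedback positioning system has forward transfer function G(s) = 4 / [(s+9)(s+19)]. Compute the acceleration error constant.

0

No free integrators in G(s): this is a type 0 system.
K_a = lim_{s→0} s^2·G(s) = 0 (the extra factor of s kills the finite limit).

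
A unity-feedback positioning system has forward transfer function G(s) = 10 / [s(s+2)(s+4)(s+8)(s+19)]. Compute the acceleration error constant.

One free integrator in G(s): this is a type 1 system.
K_a = lim_{s→0} s^2·G(s) = 0 (the extra factor of s kills the finite limit).

0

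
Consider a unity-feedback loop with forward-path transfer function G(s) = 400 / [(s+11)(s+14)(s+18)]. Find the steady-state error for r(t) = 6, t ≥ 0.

System type = 0 (no poles at s=0).
K_p = lim_{s→0} G(s) = 400 / (11·14·18) = 100/693.
e_ss = 6/(1 + K_p) = 6/(793/693) = 4158/793.

4158/793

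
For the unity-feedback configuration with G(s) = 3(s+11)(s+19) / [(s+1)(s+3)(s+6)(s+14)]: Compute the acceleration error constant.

0

The open loop has no poles at the origin → type 0 system.
K_a = lim_{s→0} s^2·G(s) = 0 (the extra factor of s kills the finite limit).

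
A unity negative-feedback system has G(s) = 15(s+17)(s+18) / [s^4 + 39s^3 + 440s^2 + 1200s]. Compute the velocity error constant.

The denominator has no term below 1200s — 1 pole at s=0, type 1.
K_v = lim_{s→0} s·G(s) = 15·17·18 / 1200 = 3.825.

3.825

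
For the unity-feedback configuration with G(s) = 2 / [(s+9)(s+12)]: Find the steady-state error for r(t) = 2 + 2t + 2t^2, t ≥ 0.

infinity

The open loop has no poles at the origin → type 0 system. By superposition:
  • 2: e_ss = 2/(1+K_p) with K_p=1/54 → 108/55.
  • 2t: a type-0 system cannot track it, e_ss → ∞.
  • 2t^2: a type-0 system cannot track it, e_ss → ∞.
The unbounded component dominates.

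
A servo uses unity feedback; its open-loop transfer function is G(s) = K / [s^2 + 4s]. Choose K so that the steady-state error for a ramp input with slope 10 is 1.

40

Lowest-order denominator term is 4s, so the open loop has 1 pole at the origin → type 1 system.
K_v = lim_{s→0} s·G(s) = K / 4 = 0.25·K.
e_ss = 10/K_v = 1 ⇒ K_v = 10 ⇒ K = 10/0.25 = 40.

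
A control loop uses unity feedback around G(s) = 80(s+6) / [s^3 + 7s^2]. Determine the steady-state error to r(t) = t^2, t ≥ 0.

Factoring s^2 from the denominator leaves a polynomial with constant term 7, so the system is type 2.
K_a = lim_{s→0} s^2·G(s) = 80·6 / 7 = 480/7.
r(t) = t^2 gives R(s) = 2/s^3.
e_ss = 2/K_a = 2/(480/7) = 7/240.

7/240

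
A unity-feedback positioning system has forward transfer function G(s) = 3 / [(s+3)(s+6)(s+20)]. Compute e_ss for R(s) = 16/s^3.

infinity

No free integrators in G(s): this is a type 0 system.
For a type-0 system K_a = 0, so e_ss to a parabolic input is unbounded.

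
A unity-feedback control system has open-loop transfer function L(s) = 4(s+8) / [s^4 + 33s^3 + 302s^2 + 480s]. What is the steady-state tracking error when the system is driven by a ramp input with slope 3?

Factoring s from the denominator leaves a polynomial with constant term 480, so the system is type 1.
K_v = lim_{s→0} s·L(s) = 4·8 / 480 = 1/15.
e_ss = 3/K_v = 3/(1/15) = 45.

45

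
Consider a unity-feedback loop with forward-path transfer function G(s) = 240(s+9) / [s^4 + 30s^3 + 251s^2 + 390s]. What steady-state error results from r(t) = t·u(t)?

Lowest-order denominator term is 390s, so the open loop has 1 pole at the origin → type 1 system.
K_v = lim_{s→0} s·G(s) = 240·9 / 390 = 72/13.
e_ss = 1/K_v = 1/(72/13) = 13/72.

13/72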